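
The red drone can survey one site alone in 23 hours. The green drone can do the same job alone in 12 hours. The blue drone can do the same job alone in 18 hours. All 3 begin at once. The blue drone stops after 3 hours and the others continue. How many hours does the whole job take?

In the first 3 hours the combined rate is 151/828, so 151/276 of the job is done, leaving 125/276.
After the blue drone leaves the rate is 35/276 per hour; the remaining 125/276 takes 25/7 hours.
Total = 3 + 25/7 = 46/7 hours.

46/7 hours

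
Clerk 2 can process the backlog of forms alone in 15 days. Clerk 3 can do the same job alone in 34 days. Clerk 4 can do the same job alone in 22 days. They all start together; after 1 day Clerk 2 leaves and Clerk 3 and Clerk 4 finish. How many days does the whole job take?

In the first 1 day the combined rate is 397/2805, so 397/2805 of the job is done, leaving 2408/2805.
After Clerk 2 leaves the rate is 14/187 per day; the remaining 2408/2805 takes 172/15 days.
Total = 1 + 172/15 = 187/15 days.

187/15 days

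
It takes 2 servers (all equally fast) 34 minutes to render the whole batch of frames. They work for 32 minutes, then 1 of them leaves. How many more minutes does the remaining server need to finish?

4 minutes

One server does 1/68 of the job per minute.
After 32 minutes with 2 servers, 16/17 is done (1/17 left).
With 1 server the rate is 1/68, so the rest takes 1/17 ÷ 1/68 = 4 minutes.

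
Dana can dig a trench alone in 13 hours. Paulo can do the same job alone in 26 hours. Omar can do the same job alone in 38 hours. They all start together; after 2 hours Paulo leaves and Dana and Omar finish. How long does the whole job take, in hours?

In the first 2 hours the combined rate is 35/247, so 70/247 of the job is done, leaving 177/247.
After Paulo leaves the rate is 51/494 per hour; the remaining 177/247 takes 118/17 hours.
Total = 2 + 118/17 = 152/17 hours.

152/17 hours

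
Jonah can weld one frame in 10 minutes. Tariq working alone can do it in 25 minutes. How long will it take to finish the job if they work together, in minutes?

Combined rate: 1/10 + 1/25 = (5 + 2)/50 = 7/50 per minute.
Time = 1 ÷ (7/50) = 50/7 minutes.

50/7 minutes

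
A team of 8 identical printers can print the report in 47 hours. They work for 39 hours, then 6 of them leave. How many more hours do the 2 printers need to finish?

32 hours

One printer does 1/376 of the job per hour.
After 39 hours with 8 printers, 39/47 is done (8/47 left).
With 2 printers the rate is 2/376 = 1/188, so the rest takes 8/47 ÷ 1/188 = 32 hours.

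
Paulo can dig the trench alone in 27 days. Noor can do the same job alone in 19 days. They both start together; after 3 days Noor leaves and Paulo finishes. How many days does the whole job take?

432/19 days

In the first 3 days the combined rate is 46/513, so 46/171 of the job is done, leaving 125/171.
After Noor leaves the rate is 1/27 per day; the remaining 125/171 takes 375/19 days.
Total = 3 + 375/19 = 432/19 days.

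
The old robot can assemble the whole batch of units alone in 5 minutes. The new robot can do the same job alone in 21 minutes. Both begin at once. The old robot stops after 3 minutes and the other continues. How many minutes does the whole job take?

42/5 minutes

In the first 3 minutes the combined rate is 26/105, so 26/35 of the job is done, leaving 9/35.
After the old robot leaves the rate is 1/21 per minute; the remaining 9/35 takes 27/5 minutes.
Total = 3 + 27/5 = 42/5 minutes.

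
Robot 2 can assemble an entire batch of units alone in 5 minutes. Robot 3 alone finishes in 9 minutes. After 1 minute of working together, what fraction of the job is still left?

Combined rate: 1/5 + 1/9 = (9 + 5)/45 = 14/45 per minute.
In 1 minute they complete 1·14/45 = 14/45 of the job.
So 31/45 remains.

31/45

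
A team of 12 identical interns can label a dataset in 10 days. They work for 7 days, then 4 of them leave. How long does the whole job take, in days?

23/2 days

One intern does 1/120 of the job per day.
After 7 days with 12 interns, 7/10 is done (3/10 left).
With 8 interns the rate is 8/120 = 1/15, so the rest takes 3/10 ÷ 1/15 = 9/2 days.
Total = 7 + 9/2 = 23/2 days.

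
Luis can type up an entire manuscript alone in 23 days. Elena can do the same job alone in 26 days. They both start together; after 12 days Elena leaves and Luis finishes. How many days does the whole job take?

In the first 12 days the combined rate is 49/598, so 294/299 of the job is done, leaving 5/299.
After Elena leaves the rate is 1/23 per day; the remaining 5/299 takes 5/13 days.
Total = 12 + 5/13 = 161/13 days.

161/13 days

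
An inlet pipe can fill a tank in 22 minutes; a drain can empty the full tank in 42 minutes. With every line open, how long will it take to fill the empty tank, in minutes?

231/5 minutes

Net rate = 1/22 − 1/42 = (21 − 11)/462 = 10/462 = 5/231 per minute.
Filling time = 1 ÷ (5/231) = 231/5 minutes.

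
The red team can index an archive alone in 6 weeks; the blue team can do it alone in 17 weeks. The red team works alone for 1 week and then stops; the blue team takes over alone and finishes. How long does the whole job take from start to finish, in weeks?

91/6 weeks

In 1 week the red team does 1/6 of the job, leaving 5/6.
The blue team works at 1/17 per week, so finishing takes 5/6 ÷ 1/17 = 85/6 weeks.
Total time = 1 + 85/6 = 91/6 weeks.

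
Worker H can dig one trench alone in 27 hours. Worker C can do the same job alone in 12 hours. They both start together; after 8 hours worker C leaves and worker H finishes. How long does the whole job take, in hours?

9 hours

In the first 8 hours the combined rate is 13/108, so 26/27 of the job is done, leaving 1/27.
After worker C leaves the rate is 1/27 per hour; the remaining 1/27 takes 1 hour.
Total = 8 + 1 = 9 hours.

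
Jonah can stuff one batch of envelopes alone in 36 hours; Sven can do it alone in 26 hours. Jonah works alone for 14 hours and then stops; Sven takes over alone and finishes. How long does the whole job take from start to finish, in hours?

In 14 hours Jonah does 14/36 = 7/18 of the job, leaving 11/18.
Sven works at 1/26 per hour, so finishing takes 11/18 ÷ 1/26 = 143/9 hours.
Total time = 14 + 143/9 = 269/9 hours.

269/9 hours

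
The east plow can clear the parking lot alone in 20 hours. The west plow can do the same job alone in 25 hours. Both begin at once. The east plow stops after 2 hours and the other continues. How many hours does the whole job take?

In the first 2 hours the combined rate is 9/100, so 9/50 of the job is done, leaving 41/50.
After the east plow leaves the rate is 1/25 per hour; the remaining 41/50 takes 41/2 hours.
Total = 2 + 41/2 = 45/2 hours.

45/2 hours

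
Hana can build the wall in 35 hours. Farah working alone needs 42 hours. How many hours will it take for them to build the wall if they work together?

Combined rate: 1/35 + 1/42 = (6 + 5)/210 = 11/210 per hour.
Time = 1 ÷ (11/210) = 210/11 hours.

210/11 hours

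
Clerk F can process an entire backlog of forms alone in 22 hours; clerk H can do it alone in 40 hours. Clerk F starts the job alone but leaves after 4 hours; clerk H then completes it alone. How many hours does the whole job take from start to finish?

404/11 hours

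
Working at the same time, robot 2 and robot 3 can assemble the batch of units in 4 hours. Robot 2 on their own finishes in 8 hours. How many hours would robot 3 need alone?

8 hours

Combined rate is 1/4 per hour.
Known contribution: 1/8 per hour.
So robot 3's rate is 1/4 − 1/8 = 1/8, meaning 8 hours alone.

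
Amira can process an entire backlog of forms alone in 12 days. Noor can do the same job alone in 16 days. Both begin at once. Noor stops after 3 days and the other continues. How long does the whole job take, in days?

39/4 days

In the first 3 days the combined rate is 7/48, so 7/16 of the job is done, leaving 9/16.
After Noor leaves the rate is 1/12 per day; the remaining 9/16 takes 27/4 days.
Total = 3 + 27/4 = 39/4 days.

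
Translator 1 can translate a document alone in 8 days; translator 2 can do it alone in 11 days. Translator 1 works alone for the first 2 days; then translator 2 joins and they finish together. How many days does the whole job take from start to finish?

In 2 days translator 1 does 2/8 = 1/4 of the job, leaving 3/4.
Translator 1 and translator 2 together work at 19/88 per day, so finishing takes 3/4 ÷ 19/88 = 66/19 days.
Total time = 2 + 66/19 = 104/19 days.

104/19 days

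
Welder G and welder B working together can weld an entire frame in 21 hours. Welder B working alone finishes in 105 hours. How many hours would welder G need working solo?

105/4 hours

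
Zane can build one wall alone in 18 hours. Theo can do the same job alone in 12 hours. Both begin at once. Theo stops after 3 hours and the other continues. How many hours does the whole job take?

In the first 3 hours the combined rate is 5/36, so 5/12 of the job is done, leaving 7/12.
After Theo leaves the rate is 1/18 per hour; the remaining 7/12 takes 21/2 hours.
Total = 3 + 21/2 = 27/2 hours.

27/2 hours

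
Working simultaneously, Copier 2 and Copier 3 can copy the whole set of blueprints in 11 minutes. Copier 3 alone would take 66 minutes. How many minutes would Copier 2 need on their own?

66/5 minutes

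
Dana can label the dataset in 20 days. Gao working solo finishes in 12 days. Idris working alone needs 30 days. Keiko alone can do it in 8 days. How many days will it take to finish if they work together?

Combined rate: 1/20 + 1/12 + 1/30 + 1/8 = (6 + 10 + 4 + 15)/120 = 35/120 = 7/24 per day.
Time = 1 ÷ (7/24) = 24/7 days.

24/7 days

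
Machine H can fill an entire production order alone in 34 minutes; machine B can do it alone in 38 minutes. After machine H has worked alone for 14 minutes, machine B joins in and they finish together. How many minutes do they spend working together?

In 14 minutes machine H does 14/34 = 7/17 of the job, leaving 10/17.
Machine H and machine B together work at 18/323 per minute, so finishing takes 10/17 ÷ 18/323 = 95/9 minutes.

95/9 minutes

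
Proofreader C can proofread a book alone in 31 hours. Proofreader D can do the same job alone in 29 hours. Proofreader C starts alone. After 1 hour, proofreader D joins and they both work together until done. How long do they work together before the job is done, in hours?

In the first 1 hour proofreader C alone does 1/31 of the job, leaving 30/31.
Once everyone is working, combined rate: 1/31 + 1/29 = (29 + 31)/899 = 60/899 per hour.
Remaining 30/31 at 60/899 per hour takes 29/2 hours.

29/2 hours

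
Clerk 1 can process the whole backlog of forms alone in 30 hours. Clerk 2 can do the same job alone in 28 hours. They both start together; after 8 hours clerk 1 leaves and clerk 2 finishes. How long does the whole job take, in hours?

308/15 hours

In the first 8 hours the combined rate is 29/420, so 58/105 of the job is done, leaving 47/105.
After clerk 1 leaves the rate is 1/28 per hour; the remaining 47/105 takes 188/15 hours.
Total = 8 + 188/15 = 308/15 hours.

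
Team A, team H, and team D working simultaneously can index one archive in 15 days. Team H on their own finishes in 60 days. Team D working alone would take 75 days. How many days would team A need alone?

Combined rate is 1/15 per day.
Known contribution: 1/60 + 1/75 = (5 + 4)/300 = 9/300 = 3/100 per day.
So team A's rate is 1/15 − 3/100 = 11/300, meaning 300/11 days alone.

300/11 days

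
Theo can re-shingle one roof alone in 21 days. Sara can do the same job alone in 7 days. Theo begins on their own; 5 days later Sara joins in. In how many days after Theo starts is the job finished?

In the first 5 days Theo alone does 5/21 of the job, leaving 16/21.
Once everyone is working, combined rate: 1/21 + 1/7 = (1 + 3)/21 = 4/21 per day.
Remaining 16/21 at 4/21 per day takes 4 days.
Total from the start = 5 + 4 = 9 days.

9 days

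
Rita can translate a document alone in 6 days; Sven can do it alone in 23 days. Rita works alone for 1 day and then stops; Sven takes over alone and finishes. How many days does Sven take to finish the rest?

In 1 day Rita does 1/6 of the job, leaving 5/6.
Sven works at 1/23 per day, so finishing takes 5/6 ÷ 1/23 = 115/6 days.

115/6 days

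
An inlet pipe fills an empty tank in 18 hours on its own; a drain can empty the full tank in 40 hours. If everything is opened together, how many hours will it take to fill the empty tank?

360/11 hours

Net rate = 1/18 − 1/40 = (20 − 9)/360 = 11/360 per hour.
Filling time = 1 ÷ (11/360) = 360/11 hours.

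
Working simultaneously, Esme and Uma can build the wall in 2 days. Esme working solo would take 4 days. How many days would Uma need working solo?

4 days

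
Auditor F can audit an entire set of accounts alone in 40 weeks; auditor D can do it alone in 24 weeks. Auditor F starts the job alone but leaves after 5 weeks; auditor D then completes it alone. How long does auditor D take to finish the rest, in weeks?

In 5 weeks auditor F does 5/40 = 1/8 of the job, leaving 7/8.
Auditor D works at 1/24 per week, so finishing takes 7/8 ÷ 1/24 = 21 weeks.

21 weeks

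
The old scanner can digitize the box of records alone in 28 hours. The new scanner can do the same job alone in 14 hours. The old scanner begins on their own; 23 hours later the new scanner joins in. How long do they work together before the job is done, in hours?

5/3 hours

In the first 23 hours the old scanner alone does 23/28 of the job, leaving 5/28.
Once everyone is working, combined rate: 1/28 + 1/14 = (1 + 2)/28 = 3/28 per hour.
Remaining 5/28 at 3/28 per hour takes 5/3 hours.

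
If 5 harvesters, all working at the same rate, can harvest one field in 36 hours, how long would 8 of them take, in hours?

45/2 hours

Total work is 5·36 = 180 harvester-hours.
With 8 harvesters: 180/8 = 45/2 hours.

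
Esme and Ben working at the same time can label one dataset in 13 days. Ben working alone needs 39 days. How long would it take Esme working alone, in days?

Combined rate is 1/13 per day.
Known contribution: 1/39 per day.
So Esme's rate is 1/13 − 1/39 = 2/39, meaning 39/2 days alone.

39/2 days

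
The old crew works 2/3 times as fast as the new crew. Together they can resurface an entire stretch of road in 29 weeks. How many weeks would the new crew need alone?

Let the new crew's rate be r; then the old crew's rate is (2/3)r, so together (2/3 + 1)r = (5/3)r = 1/29.
Thus r = 3/145 per week.
The new crew alone: 145/3 weeks; the old crew alone: 145/2 weeks.

145/3 weeks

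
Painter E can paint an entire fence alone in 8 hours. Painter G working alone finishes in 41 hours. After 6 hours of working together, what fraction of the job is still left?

17/164

Combined rate: 1/8 + 1/41 = (41 + 8)/328 = 49/328 per hour.
In 6 hours they complete 6·49/328 = 147/164 of the job.
So 17/164 remains.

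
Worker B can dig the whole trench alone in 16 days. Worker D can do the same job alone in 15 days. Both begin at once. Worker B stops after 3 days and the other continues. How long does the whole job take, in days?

195/16 days

In the first 3 days the combined rate is 31/240, so 31/80 of the job is done, leaving 49/80.
After worker B leaves the rate is 1/15 per day; the remaining 49/80 takes 147/16 days.
Total = 3 + 147/16 = 195/16 days.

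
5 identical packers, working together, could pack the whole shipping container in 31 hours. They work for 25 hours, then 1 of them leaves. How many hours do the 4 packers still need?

15/2 hours

One packer does 1/155 of the job per hour.
After 25 hours with 5 packers, 25/31 is done (6/31 left).
With 4 packers the rate is 4/155, so the rest takes 6/31 ÷ 4/155 = 15/2 hours.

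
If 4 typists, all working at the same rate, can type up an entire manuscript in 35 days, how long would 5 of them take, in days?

Total work is 4·35 = 140 typist-days.
With 5 typists: 140/5 = 28 days.

28 days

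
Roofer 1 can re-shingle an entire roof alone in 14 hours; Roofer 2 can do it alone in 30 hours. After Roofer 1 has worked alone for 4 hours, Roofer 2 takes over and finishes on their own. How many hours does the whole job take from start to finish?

178/7 hours

In 4 hours Roofer 1 does 4/14 = 2/7 of the job, leaving 5/7.
Roofer 2 works at 1/30 per hour, so finishing takes 5/7 ÷ 1/30 = 150/7 hours.
Total time = 4 + 150/7 = 178/7 hours.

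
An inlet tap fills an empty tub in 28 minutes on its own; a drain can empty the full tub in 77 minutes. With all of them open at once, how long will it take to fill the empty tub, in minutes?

44 minutes

Net rate = 1/28 − 1/77 = (11 − 4)/308 = 7/308 = 1/44 per minute.
Filling time = 1 ÷ (1/44) = 44 minutes.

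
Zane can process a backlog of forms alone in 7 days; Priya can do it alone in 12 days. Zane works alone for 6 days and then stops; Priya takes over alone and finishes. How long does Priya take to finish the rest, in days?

In 6 days Zane does 6/7 of the job, leaving 1/7.
Priya works at 1/12 per day, so finishing takes 1/7 ÷ 1/12 = 12/7 days.

12/7 days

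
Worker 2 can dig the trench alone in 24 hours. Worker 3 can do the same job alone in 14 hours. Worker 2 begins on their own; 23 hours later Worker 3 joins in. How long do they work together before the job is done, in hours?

In the first 23 hours Worker 2 alone does 23/24 of the job, leaving 1/24.
Once everyone is working, combined rate: 1/24 + 1/14 = (7 + 12)/168 = 19/168 per hour.
Remaining 1/24 at 19/168 per hour takes 7/19 hours.

7/19 hours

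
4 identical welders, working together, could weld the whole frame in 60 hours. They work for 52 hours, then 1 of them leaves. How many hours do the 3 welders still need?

One welder does 1/240 of the job per hour.
After 52 hours with 4 welders, 13/15 is done (2/15 left).
With 3 welders the rate is 3/240 = 1/80, so the rest takes 2/15 ÷ 1/80 = 32/3 hours.

32/3 hours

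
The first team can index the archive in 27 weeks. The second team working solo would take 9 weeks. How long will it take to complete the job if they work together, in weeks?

27/4 weeks

With two workers the combined time is the product over the sum: 27·9/(27+9) = 243/36 = 27/4 weeks.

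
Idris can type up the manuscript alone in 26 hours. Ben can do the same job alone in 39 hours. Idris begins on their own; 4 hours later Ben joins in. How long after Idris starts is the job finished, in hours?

86/5 hours

In the first 4 hours Idris alone does 4/26 = 2/13 of the job, leaving 11/13.
Once everyone is working, combined rate: 1/26 + 1/39 = (3 + 2)/78 = 5/78 per hour.
Remaining 11/13 at 5/78 per hour takes 66/5 hours.
Total from the start = 4 + 66/5 = 86/5 hours.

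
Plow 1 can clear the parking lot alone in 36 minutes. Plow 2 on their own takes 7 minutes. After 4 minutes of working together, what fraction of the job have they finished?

43/63

Combined rate: 1/36 + 1/7 = (7 + 36)/252 = 43/252 per minute.
In 4 minutes they complete 4·43/252 = 43/63 of the job.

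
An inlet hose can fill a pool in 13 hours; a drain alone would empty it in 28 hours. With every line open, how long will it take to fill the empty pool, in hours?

364/15 hours

Net rate = 1/13 − 1/28 = (28 − 13)/364 = 15/364 per hour.
Filling time = 1 ÷ (15/364) = 364/15 hours.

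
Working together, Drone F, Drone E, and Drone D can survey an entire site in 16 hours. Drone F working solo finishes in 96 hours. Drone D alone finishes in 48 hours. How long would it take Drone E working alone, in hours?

32 hours

Combined rate is 1/16 per hour.
Known contribution: 1/96 + 1/48 = (1 + 2)/96 = 3/96 = 1/32 per hour.
So Drone E's rate is 1/16 − 1/32 = 1/32, meaning 32 hours alone.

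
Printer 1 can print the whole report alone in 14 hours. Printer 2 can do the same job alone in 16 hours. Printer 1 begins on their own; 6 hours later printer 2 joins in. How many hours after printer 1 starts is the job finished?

154/15 hours

In the first 6 hours printer 1 alone does 6/14 = 3/7 of the job, leaving 4/7.
Once everyone is working, combined rate: 1/14 + 1/16 = (8 + 7)/112 = 15/112 per hour.
Remaining 4/7 at 15/112 per hour takes 64/15 hours.
Total from the start = 6 + 64/15 = 154/15 hours.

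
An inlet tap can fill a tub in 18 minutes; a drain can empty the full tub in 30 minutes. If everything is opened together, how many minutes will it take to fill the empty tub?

45 minutes

Net rate = 1/18 − 1/30 = (5 − 3)/90 = 2/90 = 1/45 per minute.
Filling time = 1 ÷ (1/45) = 45 minutes.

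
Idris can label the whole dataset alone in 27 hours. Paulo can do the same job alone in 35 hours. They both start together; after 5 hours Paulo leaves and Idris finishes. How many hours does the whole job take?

162/7 hours

In the first 5 hours the combined rate is 62/945, so 62/189 of the job is done, leaving 127/189.
After Paulo leaves the rate is 1/27 per hour; the remaining 127/189 takes 127/7 hours.
Total = 5 + 127/7 = 162/7 hours.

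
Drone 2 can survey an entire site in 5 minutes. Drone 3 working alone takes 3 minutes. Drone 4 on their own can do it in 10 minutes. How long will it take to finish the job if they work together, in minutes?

30/19 minutes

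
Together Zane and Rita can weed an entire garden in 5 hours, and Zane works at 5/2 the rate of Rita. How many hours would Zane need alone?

7 hours

Let Rita's rate be r; then Zane's rate is (5/2)r, so together (5/2 + 1)r = (7/2)r = 1/5.
Thus r = 2/35 per hour.
Rita alone: 35/2 hours; Zane alone: 7 hours.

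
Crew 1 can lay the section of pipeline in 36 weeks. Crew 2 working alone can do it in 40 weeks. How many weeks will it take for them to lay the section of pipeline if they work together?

Combined rate: 1/36 + 1/40 = (10 + 9)/360 = 19/360 per week.
Time = 1 ÷ (19/360) = 360/19 weeks.

360/19 weeks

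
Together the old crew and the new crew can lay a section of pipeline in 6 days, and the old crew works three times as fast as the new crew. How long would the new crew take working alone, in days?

24 days

Let the new crew's rate be r; then the old crew's rate is 3r, so together (3 + 1)r = 4r = 1/6.
Thus r = 1/24 per day.
The new crew alone: 24 days; the old crew alone: 8 days.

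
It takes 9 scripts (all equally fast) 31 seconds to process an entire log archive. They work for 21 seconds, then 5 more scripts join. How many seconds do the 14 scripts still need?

One script does 1/279 of the job per second.
After 21 seconds with 9 scripts, 21/31 is done (10/31 left).
With 14 scripts the rate is 14/279, so the rest takes 10/31 ÷ 14/279 = 45/7 seconds.

45/7 seconds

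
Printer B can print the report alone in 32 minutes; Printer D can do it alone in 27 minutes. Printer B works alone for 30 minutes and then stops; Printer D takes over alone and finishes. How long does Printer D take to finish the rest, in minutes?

27/16 minutes

In 30 minutes Printer B does 30/32 = 15/16 of the job, leaving 1/16.
Printer D works at 1/27 per minute, so finishing takes 1/16 ÷ 1/27 = 27/16 minutes.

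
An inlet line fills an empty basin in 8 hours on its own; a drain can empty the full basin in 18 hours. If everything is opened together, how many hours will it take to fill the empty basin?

72/5 hours

Net rate = 1/8 − 1/18 = (9 − 4)/72 = 5/72 per hour.
Filling time = 1 ÷ (5/72) = 72/5 hours.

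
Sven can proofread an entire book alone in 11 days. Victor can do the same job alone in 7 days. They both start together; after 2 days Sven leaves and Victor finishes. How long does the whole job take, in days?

In the first 2 days the combined rate is 18/77, so 36/77 of the job is done, leaving 41/77.
After Sven leaves the rate is 1/7 per day; the remaining 41/77 takes 41/11 days.
Total = 2 + 41/11 = 63/11 days.

63/11 days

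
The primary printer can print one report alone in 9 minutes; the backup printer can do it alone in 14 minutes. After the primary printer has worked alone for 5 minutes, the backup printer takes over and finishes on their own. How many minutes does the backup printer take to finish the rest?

In 5 minutes the primary printer does 5/9 of the job, leaving 4/9.
The backup printer works at 1/14 per minute, so finishing takes 4/9 ÷ 1/14 = 56/9 minutes.

56/9 minutes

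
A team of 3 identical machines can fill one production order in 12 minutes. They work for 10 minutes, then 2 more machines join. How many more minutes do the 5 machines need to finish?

6/5 minutes

One machine does 1/36 of the job per minute.
After 10 minutes with 3 machines, 5/6 is done (1/6 left).
With 5 machines the rate is 5/36, so the rest takes 1/6 ÷ 5/36 = 6/5 minutes.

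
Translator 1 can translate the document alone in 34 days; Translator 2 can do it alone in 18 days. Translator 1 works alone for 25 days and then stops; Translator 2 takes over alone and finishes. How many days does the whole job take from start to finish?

In 25 days Translator 1 does 25/34 of the job, leaving 9/34.
Translator 2 works at 1/18 per day, so finishing takes 9/34 ÷ 1/18 = 81/17 days.
Total time = 25 + 81/17 = 506/17 days.

506/17 days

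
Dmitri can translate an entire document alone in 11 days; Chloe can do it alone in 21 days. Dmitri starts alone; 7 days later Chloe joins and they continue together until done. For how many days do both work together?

21/8 days

In 7 days Dmitri does 7/11 of the job, leaving 4/11.
Dmitri and Chloe together work at 32/231 per day, so finishing takes 4/11 ÷ 32/231 = 21/8 days.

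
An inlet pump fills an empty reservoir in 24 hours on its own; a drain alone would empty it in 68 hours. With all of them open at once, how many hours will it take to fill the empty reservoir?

408/11 hours

Net rate = 1/24 − 1/68 = (17 − 6)/408 = 11/408 per hour.
Filling time = 1 ÷ (11/408) = 408/11 hours.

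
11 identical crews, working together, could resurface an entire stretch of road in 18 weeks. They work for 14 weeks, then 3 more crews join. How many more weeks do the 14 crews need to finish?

22/7 weeks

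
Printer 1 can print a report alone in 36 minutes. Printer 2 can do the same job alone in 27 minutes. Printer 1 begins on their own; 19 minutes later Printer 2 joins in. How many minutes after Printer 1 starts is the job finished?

In the first 19 minutes Printer 1 alone does 19/36 of the job, leaving 17/36.
Once everyone is working, combined rate: 1/36 + 1/27 = (3 + 4)/108 = 7/108 per minute.
Remaining 17/36 at 7/108 per minute takes 51/7 minutes.
Total from the start = 19 + 51/7 = 184/7 minutes.

184/7 minutes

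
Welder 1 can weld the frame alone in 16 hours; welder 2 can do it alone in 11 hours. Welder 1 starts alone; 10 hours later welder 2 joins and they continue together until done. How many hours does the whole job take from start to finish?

In 10 hours welder 1 does 10/16 = 5/8 of the job, leaving 3/8.
Welder 1 and welder 2 together work at 27/176 per hour, so finishing takes 3/8 ÷ 27/176 = 22/9 hours.
Total time = 10 + 22/9 = 112/9 hours.

112/9 hours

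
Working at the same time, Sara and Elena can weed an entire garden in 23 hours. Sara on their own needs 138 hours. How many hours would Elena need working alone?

138/5 hours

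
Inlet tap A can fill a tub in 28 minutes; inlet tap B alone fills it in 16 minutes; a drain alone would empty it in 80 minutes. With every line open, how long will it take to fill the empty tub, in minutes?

Net rate = 1/28 + 1/16 − 1/80 = (20 + 35 − 7)/560 = 48/560 = 3/35 per minute.
Filling time = 1 ÷ (3/35) = 35/3 minutes.

35/3 minutes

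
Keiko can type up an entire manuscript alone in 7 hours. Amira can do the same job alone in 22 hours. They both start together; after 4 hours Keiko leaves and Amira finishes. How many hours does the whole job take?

66/7 hours

In the first 4 hours the combined rate is 29/154, so 58/77 of the job is done, leaving 19/77.
After Keiko leaves the rate is 1/22 per hour; the remaining 19/77 takes 38/7 hours.
Total = 4 + 38/7 = 66/7 hours.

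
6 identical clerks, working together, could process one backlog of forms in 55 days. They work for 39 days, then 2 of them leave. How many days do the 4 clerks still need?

24 days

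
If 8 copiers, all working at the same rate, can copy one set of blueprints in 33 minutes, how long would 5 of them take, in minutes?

Total work is 8·33 = 264 copier-minutes.
With 5 copiers: 264/5 minutes.

264/5 minutes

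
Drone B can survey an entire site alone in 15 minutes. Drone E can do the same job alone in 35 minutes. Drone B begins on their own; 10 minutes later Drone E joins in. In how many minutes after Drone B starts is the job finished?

In the first 10 minutes Drone B alone does 10/15 = 2/3 of the job, leaving 1/3.
Once everyone is working, combined rate: 1/15 + 1/35 = (7 + 3)/105 = 10/105 = 2/21 per minute.
Remaining 1/3 at 2/21 per minute takes 7/2 minutes.
Total from the start = 10 + 7/2 = 27/2 minutes.

27/2 minutes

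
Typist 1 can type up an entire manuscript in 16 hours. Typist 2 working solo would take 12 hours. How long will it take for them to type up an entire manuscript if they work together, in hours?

Combined rate: 1/16 + 1/12 = (3 + 4)/48 = 7/48 per hour.
Time = 1 ÷ (7/48) = 48/7 hours.

48/7 hours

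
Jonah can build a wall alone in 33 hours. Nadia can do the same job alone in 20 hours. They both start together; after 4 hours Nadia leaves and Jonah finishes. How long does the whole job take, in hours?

In the first 4 hours the combined rate is 53/660, so 53/165 of the job is done, leaving 112/165.
After Nadia leaves the rate is 1/33 per hour; the remaining 112/165 takes 112/5 hours.
Total = 4 + 112/5 = 132/5 hours.

132/5 hours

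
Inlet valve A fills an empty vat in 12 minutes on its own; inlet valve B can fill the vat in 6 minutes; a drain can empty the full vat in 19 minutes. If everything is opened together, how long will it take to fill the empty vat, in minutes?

76/15 minutes

Net rate = 1/12 + 1/6 − 1/19 = (19 + 38 − 12)/228 = 45/228 = 15/76 per minute.
Filling time = 1 ÷ (15/76) = 76/15 minutes.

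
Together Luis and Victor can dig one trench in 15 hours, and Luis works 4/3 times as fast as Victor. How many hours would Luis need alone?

105/4 hours

Let Victor's rate be r; then Luis's rate is (4/3)r, so together (4/3 + 1)r = (7/3)r = 1/15.
Thus r = 1/35 per hour.
Victor alone: 35 hours; Luis alone: 105/4 hours.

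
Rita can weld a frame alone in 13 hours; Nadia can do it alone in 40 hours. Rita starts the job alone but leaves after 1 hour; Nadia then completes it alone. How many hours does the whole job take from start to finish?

In 1 hour Rita does 1/13 of the job, leaving 12/13.
Nadia works at 1/40 per hour, so finishing takes 12/13 ÷ 1/40 = 480/13 hours.
Total time = 1 + 480/13 = 493/13 hours.

493/13 hours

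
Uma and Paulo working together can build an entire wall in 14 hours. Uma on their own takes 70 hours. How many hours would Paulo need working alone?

35/2 hours

Combined rate is 1/14 per hour.
Known contribution: 1/70 per hour.
So Paulo's rate is 1/14 − 1/70 = 2/35, meaning 35/2 hours alone.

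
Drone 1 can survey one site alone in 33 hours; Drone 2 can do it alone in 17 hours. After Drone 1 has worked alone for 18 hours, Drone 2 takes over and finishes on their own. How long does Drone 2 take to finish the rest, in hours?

85/11 hours

In 18 hours Drone 1 does 18/33 = 6/11 of the job, leaving 5/11.
Drone 2 works at 1/17 per hour, so finishing takes 5/11 ÷ 1/17 = 85/11 hours.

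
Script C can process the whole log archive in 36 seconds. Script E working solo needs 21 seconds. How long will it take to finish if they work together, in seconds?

252/19 seconds

Combined rate: 1/36 + 1/21 = (7 + 12)/252 = 19/252 per second.
Time = 1 ÷ (19/252) = 252/19 seconds.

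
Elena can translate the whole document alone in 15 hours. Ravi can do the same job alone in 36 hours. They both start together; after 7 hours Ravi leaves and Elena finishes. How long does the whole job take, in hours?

In the first 7 hours the combined rate is 17/180, so 119/180 of the job is done, leaving 61/180.
After Ravi leaves the rate is 1/15 per hour; the remaining 61/180 takes 61/12 hours.
Total = 7 + 61/12 = 145/12 hours.

145/12 hours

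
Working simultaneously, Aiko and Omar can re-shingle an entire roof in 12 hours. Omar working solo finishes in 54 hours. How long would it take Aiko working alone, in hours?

Combined rate is 1/12 per hour.
Known contribution: 1/54 per hour.
So Aiko's rate is 1/12 − 1/54 = 7/108, meaning 108/7 hours alone.

108/7 hours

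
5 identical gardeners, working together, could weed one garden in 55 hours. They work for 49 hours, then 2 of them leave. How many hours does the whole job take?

59 hours

One gardener does 1/275 of the job per hour.
After 49 hours with 5 gardeners, 49/55 is done (6/55 left).
With 3 gardeners the rate is 3/275, so the rest takes 6/55 ÷ 3/275 = 10 hours.
Total = 49 + 10 = 59 hours.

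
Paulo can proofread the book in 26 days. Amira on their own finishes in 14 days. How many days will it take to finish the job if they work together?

Combined rate: 1/26 + 1/14 = (7 + 13)/182 = 20/182 = 10/91 per day.
Time = 1 ÷ (10/91) = 91/10 days.

91/10 days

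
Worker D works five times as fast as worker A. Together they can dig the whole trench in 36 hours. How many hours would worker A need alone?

Let worker A's rate be r; then worker D's rate is 5r, so together (5 + 1)r = 6r = 1/36.
Thus r = 1/216 per hour.
Worker A alone: 216 hours; worker D alone: 216/5 hours.

216 hours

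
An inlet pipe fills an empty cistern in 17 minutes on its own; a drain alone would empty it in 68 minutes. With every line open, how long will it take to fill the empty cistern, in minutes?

Net rate = 1/17 − 1/68 = (4 − 1)/68 = 3/68 per minute.
Filling time = 1 ÷ (3/68) = 68/3 minutes.

68/3 minutes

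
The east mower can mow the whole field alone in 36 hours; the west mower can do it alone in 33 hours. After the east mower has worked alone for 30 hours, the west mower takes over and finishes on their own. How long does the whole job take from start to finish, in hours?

In 30 hours the east mower does 30/36 = 5/6 of the job, leaving 1/6.
The west mower works at 1/33 per hour, so finishing takes 1/6 ÷ 1/33 = 11/2 hours.
Total time = 30 + 11/2 = 71/2 hours.

71/2 hours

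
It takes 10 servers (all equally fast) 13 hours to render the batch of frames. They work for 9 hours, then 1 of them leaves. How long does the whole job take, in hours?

One server does 1/130 of the job per hour.
After 9 hours with 10 servers, 9/13 is done (4/13 left).
With 9 servers the rate is 9/130, so the rest takes 4/13 ÷ 9/130 = 40/9 hours.
Total = 9 + 40/9 = 121/9 hours.

121/9 hours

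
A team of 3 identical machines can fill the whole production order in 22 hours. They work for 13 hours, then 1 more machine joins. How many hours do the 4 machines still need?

One machine does 1/66 of the job per hour.
After 13 hours with 3 machines, 13/22 is done (9/22 left).
With 4 machines the rate is 4/66 = 2/33, so the rest takes 9/22 ÷ 2/33 = 27/4 hours.

27/4 hours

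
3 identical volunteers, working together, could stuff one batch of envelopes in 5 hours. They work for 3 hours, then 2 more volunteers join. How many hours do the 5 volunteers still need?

6/5 hours

One volunteer does 1/15 of the job per hour.
After 3 hours with 3 volunteers, 3/5 is done (2/5 left).
With 5 volunteers the rate is 5/15 = 1/3, so the rest takes 2/5 ÷ 1/3 = 6/5 hours.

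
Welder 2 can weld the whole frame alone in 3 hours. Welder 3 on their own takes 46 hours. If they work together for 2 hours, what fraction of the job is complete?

Combined rate: 1/3 + 1/46 = (46 + 3)/138 = 49/138 per hour.
In 2 hours they complete 2·49/138 = 49/69 of the job.

49/69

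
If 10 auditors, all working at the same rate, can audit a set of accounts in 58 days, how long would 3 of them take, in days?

580/3 days

Total work is 10·58 = 580 auditor-days.
With 3 auditors: 580/3 days.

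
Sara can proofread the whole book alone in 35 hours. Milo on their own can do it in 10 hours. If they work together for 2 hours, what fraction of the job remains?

Combined rate: 1/35 + 1/10 = (2 + 7)/70 = 9/70 per hour.
In 2 hours they complete 2·9/70 = 9/35 of the job.
So 26/35 remains.

26/35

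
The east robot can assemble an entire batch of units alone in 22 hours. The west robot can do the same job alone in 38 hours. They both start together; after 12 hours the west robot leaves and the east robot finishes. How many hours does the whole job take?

In the first 12 hours the combined rate is 15/209, so 180/209 of the job is done, leaving 29/209.
After the west robot leaves the rate is 1/22 per hour; the remaining 29/209 takes 58/19 hours.
Total = 12 + 58/19 = 286/19 hours.

286/19 hours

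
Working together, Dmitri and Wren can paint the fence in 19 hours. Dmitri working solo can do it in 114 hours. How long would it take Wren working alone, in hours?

Combined rate is 1/19 per hour.
Known contribution: 1/114 per hour.
So Wren's rate is 1/19 − 1/114 = 5/114, meaning 114/5 hours alone.

114/5 hours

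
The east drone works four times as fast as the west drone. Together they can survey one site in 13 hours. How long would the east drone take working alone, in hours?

Let the west drone's rate be r; then the east drone's rate is 4r, so together (4 + 1)r = 5r = 1/13.
Thus r = 1/65 per hour.
The west drone alone: 65 hours; the east drone alone: 65/4 hours.

65/4 hours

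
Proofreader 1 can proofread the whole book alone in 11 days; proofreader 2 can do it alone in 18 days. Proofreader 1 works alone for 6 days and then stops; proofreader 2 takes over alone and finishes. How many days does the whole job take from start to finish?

In 6 days proofreader 1 does 6/11 of the job, leaving 5/11.
Proofreader 2 works at 1/18 per day, so finishing takes 5/11 ÷ 1/18 = 90/11 days.
Total time = 6 + 90/11 = 156/11 days.

156/11 days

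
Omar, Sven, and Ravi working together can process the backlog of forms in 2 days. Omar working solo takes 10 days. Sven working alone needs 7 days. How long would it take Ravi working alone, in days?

35/9 days

Combined rate is 1/2 per day.
Known contribution: 1/10 + 1/7 = (7 + 10)/70 = 17/70 per day.
So Ravi's rate is 1/2 − 17/70 = 9/35, meaning 35/9 days alone.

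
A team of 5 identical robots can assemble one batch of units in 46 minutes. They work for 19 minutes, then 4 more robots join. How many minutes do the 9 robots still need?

One robot does 1/230 of the job per minute.
After 19 minutes with 5 robots, 19/46 is done (27/46 left).
With 9 robots the rate is 9/230, so the rest takes 27/46 ÷ 9/230 = 15 minutes.

15 minutes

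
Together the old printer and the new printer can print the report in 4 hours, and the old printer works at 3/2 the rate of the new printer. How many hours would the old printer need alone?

20/3 hours

Let the new printer's rate be r; then the old printer's rate is (3/2)r, so together (3/2 + 1)r = (5/2)r = 1/4.
Thus r = 1/10 per hour.
The new printer alone: 10 hours; the old printer alone: 20/3 hours.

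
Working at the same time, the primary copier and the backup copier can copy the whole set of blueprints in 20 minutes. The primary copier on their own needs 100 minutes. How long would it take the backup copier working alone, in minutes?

25 minutes

Combined rate is 1/20 per minute.
Known contribution: 1/100 per minute.
So the backup copier's rate is 1/20 − 1/100 = 1/25, meaning 25 minutes alone.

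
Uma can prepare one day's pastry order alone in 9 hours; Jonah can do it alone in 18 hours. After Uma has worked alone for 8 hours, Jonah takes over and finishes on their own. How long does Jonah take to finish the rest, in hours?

2 hours

In 8 hours Uma does 8/9 of the job, leaving 1/9.
Jonah works at 1/18 per hour, so finishing takes 1/9 ÷ 1/18 = 2 hours.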